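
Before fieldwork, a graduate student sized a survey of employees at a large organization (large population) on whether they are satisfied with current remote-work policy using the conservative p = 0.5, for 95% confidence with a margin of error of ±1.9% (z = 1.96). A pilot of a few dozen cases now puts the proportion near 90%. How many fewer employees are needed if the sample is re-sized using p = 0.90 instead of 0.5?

1703

Conservative (p = 0.5): n = 1.96² × 0.25 / 0.019² ≈ 2660.39 → 2661.
Using p = 0.90: p(1−p) = 0.0900, so n = 1.96² × 0.0900 / 0.019² ≈ 957.74 → 958.
Reduction: 2661 − 958 = 1703.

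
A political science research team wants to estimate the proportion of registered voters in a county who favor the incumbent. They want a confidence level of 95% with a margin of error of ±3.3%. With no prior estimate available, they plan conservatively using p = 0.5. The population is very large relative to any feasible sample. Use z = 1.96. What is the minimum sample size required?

With p = 0.5, p(1−p) = 0.25.
n = z²·p(1−p)/E² = 1.96² × 0.2500 / 0.033² = 3.8416 × 0.2500 / 0.001089 ≈ 881.91.
Rounding up gives n = 882.

882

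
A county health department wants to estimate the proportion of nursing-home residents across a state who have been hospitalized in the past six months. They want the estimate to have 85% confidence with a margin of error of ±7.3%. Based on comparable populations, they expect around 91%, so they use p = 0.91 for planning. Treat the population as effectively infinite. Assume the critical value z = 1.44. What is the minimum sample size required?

32

With p = 0.91, p(1−p) = 0.0819.
n = z²·p(1−p)/E² = 1.44² × 0.0819 / 0.073² = 2.0736 × 0.0819 / 0.005329 ≈ 31.87.
Rounding up gives n = 32.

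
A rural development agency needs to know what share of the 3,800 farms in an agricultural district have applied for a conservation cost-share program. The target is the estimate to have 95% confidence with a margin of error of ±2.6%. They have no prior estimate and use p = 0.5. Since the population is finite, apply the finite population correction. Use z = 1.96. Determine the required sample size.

1035

Unadjusted: n₀ = 1.96² × 0.50 × 0.50 / 0.026² ≈ 1420.71, so n₀ = 1421.
Finite population correction with N = 3,800: n = n₀ / (1 + (n₀−1)/N) = 1421 / (1 + 1420/3800) = 1421 / 1.3737 ≈ 1034.44.
Rounding up, n = 1035.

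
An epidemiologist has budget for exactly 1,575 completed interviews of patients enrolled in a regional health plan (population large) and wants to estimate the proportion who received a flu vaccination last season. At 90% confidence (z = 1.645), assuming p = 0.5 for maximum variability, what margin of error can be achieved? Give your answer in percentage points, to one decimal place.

2.1

SE(p̂) = √[p(1−p)/n] = √[0.2500/1575] = 0.01260.
E = z × SE = 1.645 × 0.01260 = 0.02073, or 2.1 percentage points.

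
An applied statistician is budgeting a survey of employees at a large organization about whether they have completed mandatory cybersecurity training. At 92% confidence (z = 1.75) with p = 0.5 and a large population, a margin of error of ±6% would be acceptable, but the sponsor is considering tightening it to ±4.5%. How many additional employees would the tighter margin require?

At ±6%: n = 1.75² × 0.2500 / 0.060² ≈ 212.67 → 213.
At ±4.5%: n = 1.75² × 0.2500 / 0.045² ≈ 378.09 → 379.
Additional respondents: 379 − 213 = 166.

166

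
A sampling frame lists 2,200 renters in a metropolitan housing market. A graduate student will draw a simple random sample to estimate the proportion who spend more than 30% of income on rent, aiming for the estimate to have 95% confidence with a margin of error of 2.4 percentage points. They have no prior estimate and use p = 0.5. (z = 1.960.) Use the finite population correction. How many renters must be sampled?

Unadjusted: n₀ = 1.960² × 0.50 × 0.50 / 0.024² ≈ 1667.36, so n₀ = 1668.
Finite population correction with N = 2,200: n = n₀ / (1 + (n₀−1)/N) = 1668 / (1 + 1667/2200) = 1668 / 1.7577 ≈ 948.95.
Rounding up, n = 949.

949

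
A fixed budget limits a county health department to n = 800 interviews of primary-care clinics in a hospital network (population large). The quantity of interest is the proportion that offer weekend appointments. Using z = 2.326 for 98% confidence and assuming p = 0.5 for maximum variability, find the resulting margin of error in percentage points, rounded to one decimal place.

SE(p̂) = √[p(1−p)/n] = √[0.2500/800] = 0.01768.
E = z × SE = 2.326 × 0.01768 = 0.04112, or 4.1 percentage points.

4.1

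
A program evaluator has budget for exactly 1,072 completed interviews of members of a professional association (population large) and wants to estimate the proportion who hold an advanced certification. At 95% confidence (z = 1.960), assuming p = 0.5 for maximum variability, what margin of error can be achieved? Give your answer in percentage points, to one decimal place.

3.0

SE(p̂) = √[p(1−p)/n] = √[0.2500/1072] = 0.01527.
E = z × SE = 1.960 × 0.01527 = 0.02993, or 3.0 percentage points.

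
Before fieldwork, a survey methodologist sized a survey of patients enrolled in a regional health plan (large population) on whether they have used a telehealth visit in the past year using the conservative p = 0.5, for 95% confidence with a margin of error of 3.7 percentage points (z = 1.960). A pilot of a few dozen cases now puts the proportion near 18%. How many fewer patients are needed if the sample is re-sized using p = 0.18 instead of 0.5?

Conservative (p = 0.5): n = 1.960² × 0.25 / 0.037² ≈ 701.53 → 702.
Using p = 0.18: p(1−p) = 0.1476, so n = 1.960² × 0.1476 / 0.037² ≈ 414.19 → 415.
Reduction: 702 − 415 = 287.

287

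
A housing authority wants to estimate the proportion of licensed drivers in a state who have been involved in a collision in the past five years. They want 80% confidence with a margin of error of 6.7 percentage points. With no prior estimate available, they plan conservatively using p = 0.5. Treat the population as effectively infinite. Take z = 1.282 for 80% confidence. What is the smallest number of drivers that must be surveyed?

92

With p = 0.5, p(1−p) = 0.25.
n = z²·p(1−p)/E² = 1.282² × 0.2500 / 0.067² = 1.6435 × 0.2500 / 0.004489 ≈ 91.53.
Rounding up gives n = 92.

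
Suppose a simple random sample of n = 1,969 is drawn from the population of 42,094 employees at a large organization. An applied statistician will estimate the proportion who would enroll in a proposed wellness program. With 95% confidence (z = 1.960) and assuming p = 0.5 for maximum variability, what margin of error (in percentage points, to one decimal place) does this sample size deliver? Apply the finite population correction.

2.2

Finite-population factor: (N−n)/(N−1) = (42094−1969)/(42094−1) = 0.9532.
SE(p̂) = √[p(1−p)/n · (N−n)/(N−1)] = √[0.2500/1969 × 0.9532] = 0.01100.
E = z × SE = 1.960 × 0.01100 = 0.02156 ≈ 2.2 percentage points.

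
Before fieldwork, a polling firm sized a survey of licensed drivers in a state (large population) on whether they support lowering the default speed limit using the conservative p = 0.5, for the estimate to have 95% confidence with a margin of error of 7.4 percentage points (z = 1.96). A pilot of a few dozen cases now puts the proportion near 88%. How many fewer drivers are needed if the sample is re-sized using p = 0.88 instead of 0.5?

Conservative (p = 0.5): n = 1.96² × 0.25 / 0.074² ≈ 175.38 → 176.
Using p = 0.88: p(1−p) = 0.1056, so n = 1.96² × 0.1056 / 0.074² ≈ 74.08 → 75.
Reduction: 176 − 75 = 101.

101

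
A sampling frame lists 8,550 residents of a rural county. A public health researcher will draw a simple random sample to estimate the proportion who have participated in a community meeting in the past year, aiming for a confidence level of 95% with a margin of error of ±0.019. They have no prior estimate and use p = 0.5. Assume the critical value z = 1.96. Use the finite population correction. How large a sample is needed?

Unadjusted: n₀ = 1.96² × 0.50 × 0.50 / 0.019² ≈ 2660.39, so n₀ = 2661.
Finite population correction with N = 8,550: n = n₀ / (1 + (n₀−1)/N) = 2661 / (1 + 2660/8550) = 2661 / 1.3111 ≈ 2029.58.
Rounding up, n = 2030.

2030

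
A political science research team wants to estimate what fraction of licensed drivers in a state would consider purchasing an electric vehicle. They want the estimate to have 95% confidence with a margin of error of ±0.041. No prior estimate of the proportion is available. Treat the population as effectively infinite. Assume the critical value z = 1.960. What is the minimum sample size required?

With no prior estimate, use p = 0.5, giving p(1−p) = 0.25.
n = z²·p(1−p)/E² = 1.960² × 0.2500 / 0.041² = 3.8416 × 0.2500 / 0.001681 ≈ 571.33.
Rounding up gives n = 572.

572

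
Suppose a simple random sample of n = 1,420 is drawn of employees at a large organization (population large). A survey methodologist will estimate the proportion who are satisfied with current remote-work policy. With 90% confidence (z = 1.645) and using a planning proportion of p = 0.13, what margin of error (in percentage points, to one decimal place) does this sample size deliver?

SE(p̂) = √[p(1−p)/n] = √[0.1131/1420] = 0.00892.
E = z × SE = 1.645 × 0.00892 = 0.01468, or 1.5 percentage points.

1.5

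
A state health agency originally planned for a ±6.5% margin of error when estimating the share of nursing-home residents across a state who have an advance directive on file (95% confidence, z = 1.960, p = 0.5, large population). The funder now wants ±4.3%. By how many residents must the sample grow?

At ±6.5%: n = 1.960² × 0.2500 / 0.065² ≈ 227.31 → 228.
At ±4.3%: n = 1.960² × 0.2500 / 0.043² ≈ 519.42 → 520.
Additional respondents: 520 − 228 = 292.

292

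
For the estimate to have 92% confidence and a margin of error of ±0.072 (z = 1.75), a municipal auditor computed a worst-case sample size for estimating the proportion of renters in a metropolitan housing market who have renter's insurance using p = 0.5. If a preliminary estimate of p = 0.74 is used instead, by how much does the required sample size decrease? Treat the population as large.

34

Conservative (p = 0.5): n = 1.75² × 0.25 / 0.072² ≈ 147.69 → 148.
Using p = 0.74: p(1−p) = 0.1924, so n = 1.75² × 0.1924 / 0.072² ≈ 113.66 → 114.
Reduction: 148 − 114 = 34.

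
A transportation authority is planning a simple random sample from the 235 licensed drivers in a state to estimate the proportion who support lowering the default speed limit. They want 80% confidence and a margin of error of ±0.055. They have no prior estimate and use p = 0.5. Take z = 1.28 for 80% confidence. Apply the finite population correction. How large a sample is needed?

Unadjusted: n₀ = 1.28² × 0.50 × 0.50 / 0.055² ≈ 135.40, so n₀ = 136.
Finite population correction with N = 235: n = n₀ / (1 + (n₀−1)/N) = 136 / (1 + 135/235) = 136 / 1.5745 ≈ 86.38.
Rounding up, n = 87.

87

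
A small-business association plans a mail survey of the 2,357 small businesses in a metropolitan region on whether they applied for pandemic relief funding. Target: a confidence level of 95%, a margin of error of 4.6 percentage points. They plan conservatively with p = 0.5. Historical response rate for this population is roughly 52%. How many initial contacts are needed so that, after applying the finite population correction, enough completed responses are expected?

For 95% confidence, z = 1.96.
Completed interviews needed (unadjusted): n₀ = 1.96² × 0.2500 / 0.046² ≈ 453.88 → 454.
FPC for N = 2,357: n = 454 / (1 + 453/2357) = 454 / 1.1922 ≈ 380.81 → 381.
At a 52% response rate, contacts needed = 381 / 0.52 ≈ 732.69 → 733.

733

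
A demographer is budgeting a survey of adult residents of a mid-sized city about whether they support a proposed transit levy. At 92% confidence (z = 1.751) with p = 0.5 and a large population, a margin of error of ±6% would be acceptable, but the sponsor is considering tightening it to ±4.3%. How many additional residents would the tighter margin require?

At ±6%: n = 1.751² × 0.2500 / 0.060² ≈ 212.92 → 213.
At ±4.3%: n = 1.751² × 0.2500 / 0.043² ≈ 414.55 → 415.
Additional respondents: 415 − 213 = 202.

202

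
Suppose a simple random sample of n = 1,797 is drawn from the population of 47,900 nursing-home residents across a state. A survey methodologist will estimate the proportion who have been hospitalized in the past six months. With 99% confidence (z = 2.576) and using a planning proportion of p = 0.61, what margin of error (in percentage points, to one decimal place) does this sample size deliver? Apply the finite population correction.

Finite-population factor: (N−n)/(N−1) = (47900−1797)/(47900−1) = 0.9625.
SE(p̂) = √[p(1−p)/n · (N−n)/(N−1)] = √[0.2379/1797 × 0.9625] = 0.01129.
E = z × SE = 2.576 × 0.01129 = 0.02908 ≈ 2.9 percentage points.

2.9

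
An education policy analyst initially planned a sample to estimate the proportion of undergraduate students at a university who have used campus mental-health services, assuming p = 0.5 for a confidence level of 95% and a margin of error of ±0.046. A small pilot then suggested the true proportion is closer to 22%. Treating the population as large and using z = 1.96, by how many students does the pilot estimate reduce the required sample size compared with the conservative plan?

142

Conservative (p = 0.5): n = 1.96² × 0.25 / 0.046² ≈ 453.88 → 454.
Using p = 0.22: p(1−p) = 0.1716, so n = 1.96² × 0.1716 / 0.046² ≈ 311.54 → 312.
Reduction: 454 − 312 = 142.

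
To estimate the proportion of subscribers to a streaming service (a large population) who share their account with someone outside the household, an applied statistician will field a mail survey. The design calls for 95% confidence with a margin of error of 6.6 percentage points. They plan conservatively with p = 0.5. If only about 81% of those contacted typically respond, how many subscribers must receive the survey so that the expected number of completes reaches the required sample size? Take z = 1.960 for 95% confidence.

Completed interviews needed: n₀ = 1.960² × 0.2500 / 0.066² ≈ 220.48 → 221.
At an 81% response rate, contacts needed = 221 / 0.81 ≈ 272.84 → 273.

273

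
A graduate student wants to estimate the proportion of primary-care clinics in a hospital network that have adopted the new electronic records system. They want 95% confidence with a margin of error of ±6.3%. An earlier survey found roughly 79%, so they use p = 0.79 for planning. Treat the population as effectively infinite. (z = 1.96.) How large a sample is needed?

With p = 0.79, p(1−p) = 0.1659.
n = z²·p(1−p)/E² = 1.96² × 0.1659 / 0.063² = 3.8416 × 0.1659 / 0.003969 ≈ 160.57.
Rounding up gives n = 161.

161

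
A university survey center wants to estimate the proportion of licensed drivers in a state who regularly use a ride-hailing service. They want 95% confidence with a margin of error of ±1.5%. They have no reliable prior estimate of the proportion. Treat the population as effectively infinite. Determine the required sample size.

For 95% confidence, z = 1.960.
With no prior estimate, use p = 0.5, giving p(1−p) = 0.25.
n = z²·p(1−p)/E² = 1.960² × 0.2500 / 0.015² = 3.8416 × 0.2500 / 0.000225 ≈ 4268.44.
Rounding up gives n = 4269.

4269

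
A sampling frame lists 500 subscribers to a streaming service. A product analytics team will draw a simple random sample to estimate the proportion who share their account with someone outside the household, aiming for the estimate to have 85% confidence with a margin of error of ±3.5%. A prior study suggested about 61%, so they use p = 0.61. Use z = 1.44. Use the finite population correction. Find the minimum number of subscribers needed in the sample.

224

Unadjusted: n₀ = 1.44² × 0.61 × 0.39 / 0.035² ≈ 402.70, so n₀ = 403.
Finite population correction with N = 500: n = n₀ / (1 + (n₀−1)/N) = 403 / (1 + 402/500) = 403 / 1.8040 ≈ 223.39.
Rounding up, n = 224.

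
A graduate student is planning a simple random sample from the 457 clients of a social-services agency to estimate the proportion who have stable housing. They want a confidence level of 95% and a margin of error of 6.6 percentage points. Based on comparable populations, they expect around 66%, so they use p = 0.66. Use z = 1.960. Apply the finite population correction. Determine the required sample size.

Unadjusted: n₀ = 1.960² × 0.66 × 0.34 / 0.066² ≈ 197.90, so n₀ = 198.
Finite population correction with N = 457: n = n₀ / (1 + (n₀−1)/N) = 198 / (1 + 197/457) = 198 / 1.4311 ≈ 138.36.
Rounding up, n = 139.

139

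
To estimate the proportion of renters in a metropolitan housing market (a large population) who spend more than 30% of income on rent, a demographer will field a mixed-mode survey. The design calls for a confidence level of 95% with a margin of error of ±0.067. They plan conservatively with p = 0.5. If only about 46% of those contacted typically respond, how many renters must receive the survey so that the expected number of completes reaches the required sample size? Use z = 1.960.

466

Completed interviews needed: n₀ = 1.960² × 0.2500 / 0.067² ≈ 213.95 → 214.
At a 46% response rate, contacts needed = 214 / 0.46 ≈ 465.22 → 466.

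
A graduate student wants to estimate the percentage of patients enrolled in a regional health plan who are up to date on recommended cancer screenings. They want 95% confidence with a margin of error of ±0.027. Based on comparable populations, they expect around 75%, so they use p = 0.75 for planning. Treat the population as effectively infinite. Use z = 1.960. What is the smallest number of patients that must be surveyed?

With p = 0.75, p(1−p) = 0.1875.
n = z²·p(1−p)/E² = 1.960² × 0.1875 / 0.027² = 3.8416 × 0.1875 / 0.000729 ≈ 988.07.
Rounding up gives n = 989.

989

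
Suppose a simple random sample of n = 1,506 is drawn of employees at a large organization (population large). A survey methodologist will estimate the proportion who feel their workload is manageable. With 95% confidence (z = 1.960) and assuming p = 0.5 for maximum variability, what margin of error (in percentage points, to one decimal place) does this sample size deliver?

SE(p̂) = √[p(1−p)/n] = √[0.2500/1506] = 0.01288.
E = z × SE = 1.960 × 0.01288 = 0.02525, or 2.5 percentage points.

2.5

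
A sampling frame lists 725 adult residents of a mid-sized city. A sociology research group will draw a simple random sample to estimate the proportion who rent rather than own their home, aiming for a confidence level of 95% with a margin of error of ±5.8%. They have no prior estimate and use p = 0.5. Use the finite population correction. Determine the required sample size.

For 95% confidence, z = 1.96.
Unadjusted: n₀ = 1.96² × 0.50 × 0.50 / 0.058² ≈ 285.49, so n₀ = 286.
Finite population correction with N = 725: n = n₀ / (1 + (n₀−1)/N) = 286 / (1 + 285/725) = 286 / 1.3931 ≈ 205.30.
Rounding up, n = 206.

206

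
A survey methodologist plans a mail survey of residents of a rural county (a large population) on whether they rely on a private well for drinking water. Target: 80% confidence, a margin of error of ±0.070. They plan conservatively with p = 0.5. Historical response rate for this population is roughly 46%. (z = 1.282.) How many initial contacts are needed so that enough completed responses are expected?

Completed interviews needed: n₀ = 1.282² × 0.2500 / 0.070² ≈ 83.85 → 84.
At a 46% response rate, contacts needed = 84 / 0.46 ≈ 182.61 → 183.

183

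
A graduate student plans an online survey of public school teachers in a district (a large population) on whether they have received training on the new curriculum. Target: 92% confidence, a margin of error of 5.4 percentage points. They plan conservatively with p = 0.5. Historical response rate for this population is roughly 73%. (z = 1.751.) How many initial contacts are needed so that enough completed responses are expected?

Completed interviews needed: n₀ = 1.751² × 0.2500 / 0.054² ≈ 262.86 → 263.
At a 73% response rate, contacts needed = 263 / 0.73 ≈ 360.27 → 361.

361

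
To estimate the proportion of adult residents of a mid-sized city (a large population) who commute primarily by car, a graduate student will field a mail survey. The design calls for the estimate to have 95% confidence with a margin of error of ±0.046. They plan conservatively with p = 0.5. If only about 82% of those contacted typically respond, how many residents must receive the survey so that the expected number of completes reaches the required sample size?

For 95% confidence, z = 1.960.
Completed interviews needed: n₀ = 1.960² × 0.2500 / 0.046² ≈ 453.88 → 454.
At an 82% response rate, contacts needed = 454 / 0.82 ≈ 553.66 → 554.

554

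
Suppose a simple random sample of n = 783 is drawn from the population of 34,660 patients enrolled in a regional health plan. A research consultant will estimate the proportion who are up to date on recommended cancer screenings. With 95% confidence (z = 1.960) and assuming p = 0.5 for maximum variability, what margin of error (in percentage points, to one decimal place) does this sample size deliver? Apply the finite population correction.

Finite-population factor: (N−n)/(N−1) = (34660−783)/(34660−1) = 0.9774.
SE(p̂) = √[p(1−p)/n · (N−n)/(N−1)] = √[0.2500/783 × 0.9774] = 0.01767.
E = z × SE = 1.960 × 0.01767 = 0.03462 ≈ 3.5 percentage points.

3.5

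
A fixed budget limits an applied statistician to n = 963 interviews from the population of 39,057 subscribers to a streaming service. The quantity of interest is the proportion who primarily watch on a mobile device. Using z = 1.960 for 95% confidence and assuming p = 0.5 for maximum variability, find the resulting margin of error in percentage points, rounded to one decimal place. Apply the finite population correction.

Finite-population factor: (N−n)/(N−1) = (39057−963)/(39057−1) = 0.9754.
SE(p̂) = √[p(1−p)/n · (N−n)/(N−1)] = √[0.2500/963 × 0.9754] = 0.01591.
E = z × SE = 1.960 × 0.01591 = 0.03119 ≈ 3.1 percentage points.

3.1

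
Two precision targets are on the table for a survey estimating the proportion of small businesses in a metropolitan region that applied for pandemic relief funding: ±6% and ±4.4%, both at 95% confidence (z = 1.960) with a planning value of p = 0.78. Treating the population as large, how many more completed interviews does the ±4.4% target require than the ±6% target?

157

At ±6%: n = 1.960² × 0.1716 / 0.060² ≈ 183.12 → 184.
At ±4.4%: n = 1.960² × 0.1716 / 0.044² ≈ 340.51 → 341.
Additional respondents: 341 − 184 = 157.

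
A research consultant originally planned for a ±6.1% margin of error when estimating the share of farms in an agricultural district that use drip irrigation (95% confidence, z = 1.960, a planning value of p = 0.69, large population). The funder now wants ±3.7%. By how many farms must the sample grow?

At ±6.1%: n = 1.960² × 0.2139 / 0.061² ≈ 220.83 → 221.
At ±3.7%: n = 1.960² × 0.2139 / 0.037² ≈ 600.23 → 601.
Additional respondents: 601 − 221 = 380.

380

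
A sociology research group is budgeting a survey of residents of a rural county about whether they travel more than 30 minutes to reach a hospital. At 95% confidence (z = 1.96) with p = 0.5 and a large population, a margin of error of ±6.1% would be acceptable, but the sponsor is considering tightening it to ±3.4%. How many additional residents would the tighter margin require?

572

At ±6.1%: n = 1.96² × 0.2500 / 0.061² ≈ 258.10 → 259.
At ±3.4%: n = 1.96² × 0.2500 / 0.034² ≈ 830.80 → 831.
Additional respondents: 831 − 259 = 572.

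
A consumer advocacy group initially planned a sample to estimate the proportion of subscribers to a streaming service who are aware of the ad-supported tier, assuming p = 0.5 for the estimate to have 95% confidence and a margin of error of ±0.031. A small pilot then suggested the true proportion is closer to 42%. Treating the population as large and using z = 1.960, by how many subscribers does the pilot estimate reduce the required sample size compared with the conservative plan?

26

Conservative (p = 0.5): n = 1.960² × 0.25 / 0.031² ≈ 999.38 → 1000.
Using p = 0.42: p(1−p) = 0.2436, so n = 1.960² × 0.2436 / 0.031² ≈ 973.79 → 974.
Reduction: 1000 − 974 = 26.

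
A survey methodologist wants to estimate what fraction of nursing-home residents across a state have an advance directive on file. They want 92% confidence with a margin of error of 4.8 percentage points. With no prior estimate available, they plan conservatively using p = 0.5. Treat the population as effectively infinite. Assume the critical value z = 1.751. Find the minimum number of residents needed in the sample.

333

With p = 0.5, p(1−p) = 0.25.
n = z²·p(1−p)/E² = 1.751² × 0.2500 / 0.048² = 3.0660 × 0.2500 / 0.002304 ≈ 332.68.
Rounding up gives n = 333.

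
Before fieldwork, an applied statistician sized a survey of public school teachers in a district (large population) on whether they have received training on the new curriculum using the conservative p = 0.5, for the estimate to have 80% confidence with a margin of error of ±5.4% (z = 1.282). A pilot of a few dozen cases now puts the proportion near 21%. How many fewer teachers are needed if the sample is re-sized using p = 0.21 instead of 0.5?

Conservative (p = 0.5): n = 1.282² × 0.25 / 0.054² ≈ 140.91 → 141.
Using p = 0.21: p(1−p) = 0.1659, so n = 1.282² × 0.1659 / 0.054² ≈ 93.51 → 94.
Reduction: 141 − 94 = 47.

47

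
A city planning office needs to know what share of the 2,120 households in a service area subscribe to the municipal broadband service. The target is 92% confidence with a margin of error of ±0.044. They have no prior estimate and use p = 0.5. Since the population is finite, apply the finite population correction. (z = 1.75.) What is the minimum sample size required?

334

Unadjusted: n₀ = 1.75² × 0.50 × 0.50 / 0.044² ≈ 395.47, so n₀ = 396.
Finite population correction with N = 2,120: n = n₀ / (1 + (n₀−1)/N) = 396 / (1 + 395/2120) = 396 / 1.1863 ≈ 333.81.
Rounding up, n = 334.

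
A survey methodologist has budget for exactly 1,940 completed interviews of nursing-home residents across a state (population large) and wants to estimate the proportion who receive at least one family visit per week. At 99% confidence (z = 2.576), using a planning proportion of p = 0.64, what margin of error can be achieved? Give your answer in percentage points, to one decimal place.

SE(p̂) = √[p(1−p)/n] = √[0.2304/1940] = 0.01090.
E = z × SE = 2.576 × 0.01090 = 0.02807, or 2.8 percentage points.

2.8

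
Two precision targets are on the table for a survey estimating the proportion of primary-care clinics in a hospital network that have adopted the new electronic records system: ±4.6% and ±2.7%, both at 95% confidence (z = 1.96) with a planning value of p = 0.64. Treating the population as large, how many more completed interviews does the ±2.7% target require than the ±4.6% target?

796

At ±4.6%: n = 1.96² × 0.2304 / 0.046² ≈ 418.29 → 419.
At ±2.7%: n = 1.96² × 0.2304 / 0.027² ≈ 1214.14 → 1215.
Additional respondents: 1215 − 419 = 796.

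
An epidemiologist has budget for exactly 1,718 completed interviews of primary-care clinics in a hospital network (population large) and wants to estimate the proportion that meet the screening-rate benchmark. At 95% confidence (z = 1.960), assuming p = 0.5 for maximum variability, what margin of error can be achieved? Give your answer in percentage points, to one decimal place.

SE(p̂) = √[p(1−p)/n] = √[0.2500/1718] = 0.01206.
E = z × SE = 1.960 × 0.01206 = 0.02364, or 2.4 percentage points.

2.4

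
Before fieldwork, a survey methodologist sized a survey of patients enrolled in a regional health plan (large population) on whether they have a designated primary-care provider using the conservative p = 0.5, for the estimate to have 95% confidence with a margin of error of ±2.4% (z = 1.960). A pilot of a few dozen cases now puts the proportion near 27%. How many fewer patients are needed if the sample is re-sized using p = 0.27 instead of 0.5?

353

Conservative (p = 0.5): n = 1.960² × 0.25 / 0.024² ≈ 1667.36 → 1668.
Using p = 0.27: p(1−p) = 0.1971, so n = 1.960² × 0.1971 / 0.024² ≈ 1314.55 → 1315.
Reduction: 1668 − 1315 = 353.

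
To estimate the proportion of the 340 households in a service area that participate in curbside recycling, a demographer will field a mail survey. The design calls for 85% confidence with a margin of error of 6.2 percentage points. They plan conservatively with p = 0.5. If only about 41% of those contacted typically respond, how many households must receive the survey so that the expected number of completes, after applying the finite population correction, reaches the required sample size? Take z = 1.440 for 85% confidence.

237

Completed interviews needed (unadjusted): n₀ = 1.440² × 0.2500 / 0.062² ≈ 134.86 → 135.
FPC for N = 340: n = 135 / (1 + 134/340) = 135 / 1.3941 ≈ 96.84 → 97.
At a 41% response rate, contacts needed = 97 / 0.41 ≈ 236.59 → 237.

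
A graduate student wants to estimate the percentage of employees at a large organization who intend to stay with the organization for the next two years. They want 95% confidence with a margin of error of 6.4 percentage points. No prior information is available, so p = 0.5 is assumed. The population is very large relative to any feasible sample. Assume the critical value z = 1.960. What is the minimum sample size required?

With p = 0.5, p(1−p) = 0.25.
n = z²·p(1−p)/E² = 1.960² × 0.2500 / 0.064² = 3.8416 × 0.2500 / 0.004096 ≈ 234.47.
Rounding up gives n = 235.

235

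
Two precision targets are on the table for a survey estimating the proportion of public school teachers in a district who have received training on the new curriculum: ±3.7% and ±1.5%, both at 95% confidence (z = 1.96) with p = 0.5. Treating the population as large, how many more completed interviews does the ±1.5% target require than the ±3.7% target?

At ±3.7%: n = 1.96² × 0.2500 / 0.037² ≈ 701.53 → 702.
At ±1.5%: n = 1.96² × 0.2500 / 0.015² ≈ 4268.44 → 4269.
Additional respondents: 4269 − 702 = 3567.

3567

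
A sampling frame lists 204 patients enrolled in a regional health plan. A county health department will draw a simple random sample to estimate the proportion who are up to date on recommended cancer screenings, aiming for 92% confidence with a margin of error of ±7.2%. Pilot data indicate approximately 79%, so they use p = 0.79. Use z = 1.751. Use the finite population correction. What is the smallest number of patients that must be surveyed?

67

Unadjusted: n₀ = 1.751² × 0.79 × 0.21 / 0.072² ≈ 98.12, so n₀ = 99.
Finite population correction with N = 204: n = n₀ / (1 + (n₀−1)/N) = 99 / (1 + 98/204) = 99 / 1.4804 ≈ 66.87.
Rounding up, n = 67.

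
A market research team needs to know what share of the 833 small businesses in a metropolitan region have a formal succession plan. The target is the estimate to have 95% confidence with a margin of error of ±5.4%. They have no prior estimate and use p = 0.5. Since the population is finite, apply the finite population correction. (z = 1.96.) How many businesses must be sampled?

237

Unadjusted: n₀ = 1.96² × 0.50 × 0.50 / 0.054² ≈ 329.36, so n₀ = 330.
Finite population correction with N = 833: n = n₀ / (1 + (n₀−1)/N) = 330 / (1 + 329/833) = 330 / 1.3950 ≈ 236.57.
Rounding up, n = 237.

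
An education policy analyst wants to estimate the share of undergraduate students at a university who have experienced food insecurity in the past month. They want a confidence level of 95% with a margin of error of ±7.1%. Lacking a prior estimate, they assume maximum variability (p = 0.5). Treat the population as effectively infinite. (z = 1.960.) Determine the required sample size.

With p = 0.5, p(1−p) = 0.25.
n = z²·p(1−p)/E² = 1.960² × 0.2500 / 0.071² = 3.8416 × 0.2500 / 0.005041 ≈ 190.52.
Rounding up gives n = 191.

191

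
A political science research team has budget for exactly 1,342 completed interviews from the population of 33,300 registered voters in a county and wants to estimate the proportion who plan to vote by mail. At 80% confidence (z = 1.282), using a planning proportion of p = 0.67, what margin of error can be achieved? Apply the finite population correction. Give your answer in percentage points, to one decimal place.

Finite-population factor: (N−n)/(N−1) = (33300−1342)/(33300−1) = 0.9597.
SE(p̂) = √[p(1−p)/n · (N−n)/(N−1)] = √[0.2211/1342 × 0.9597] = 0.01257.
E = z × SE = 1.282 × 0.01257 = 0.01612 ≈ 1.6 percentage points.

1.6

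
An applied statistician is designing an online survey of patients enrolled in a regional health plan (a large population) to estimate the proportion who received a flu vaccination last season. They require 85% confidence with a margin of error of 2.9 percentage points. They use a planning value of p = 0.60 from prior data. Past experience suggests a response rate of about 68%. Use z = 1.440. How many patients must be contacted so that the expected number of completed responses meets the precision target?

Completed interviews needed: n₀ = 1.440² × 0.2400 / 0.029² ≈ 591.75 → 592.
At a 68% response rate, contacts needed = 592 / 0.68 ≈ 870.59 → 871.

871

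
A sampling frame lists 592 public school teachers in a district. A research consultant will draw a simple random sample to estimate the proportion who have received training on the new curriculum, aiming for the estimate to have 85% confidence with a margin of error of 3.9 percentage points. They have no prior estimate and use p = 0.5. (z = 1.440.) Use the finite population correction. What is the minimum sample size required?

217

Unadjusted: n₀ = 1.440² × 0.50 × 0.50 / 0.039² ≈ 340.83, so n₀ = 341.
Finite population correction with N = 592: n = n₀ / (1 + (n₀−1)/N) = 341 / (1 + 340/592) = 341 / 1.5743 ≈ 216.60.
Rounding up, n = 217.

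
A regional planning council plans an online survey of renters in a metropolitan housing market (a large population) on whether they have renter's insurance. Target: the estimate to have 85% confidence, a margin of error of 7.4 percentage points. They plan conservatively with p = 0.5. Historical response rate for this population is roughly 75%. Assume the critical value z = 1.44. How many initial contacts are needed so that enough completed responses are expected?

127

Completed interviews needed: n₀ = 1.44² × 0.2500 / 0.074² ≈ 94.67 → 95.
At a 75% response rate, contacts needed = 95 / 0.75 ≈ 126.67 → 127.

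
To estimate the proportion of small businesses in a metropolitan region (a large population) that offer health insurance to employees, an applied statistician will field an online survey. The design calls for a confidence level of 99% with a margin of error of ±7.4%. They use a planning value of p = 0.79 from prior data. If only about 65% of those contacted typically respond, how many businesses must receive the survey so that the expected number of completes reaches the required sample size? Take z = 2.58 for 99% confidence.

311

Completed interviews needed: n₀ = 2.58² × 0.1659 / 0.074² ≈ 201.66 → 202.
At a 65% response rate, contacts needed = 202 / 0.65 ≈ 310.77 → 311.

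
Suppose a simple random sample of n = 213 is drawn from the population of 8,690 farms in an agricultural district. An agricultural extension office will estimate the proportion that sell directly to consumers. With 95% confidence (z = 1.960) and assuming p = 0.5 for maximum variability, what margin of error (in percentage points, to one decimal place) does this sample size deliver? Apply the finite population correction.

6.6

Finite-population factor: (N−n)/(N−1) = (8690−213)/(8690−1) = 0.9756.
SE(p̂) = √[p(1−p)/n · (N−n)/(N−1)] = √[0.2500/213 × 0.9756] = 0.03384.
E = z × SE = 1.960 × 0.03384 = 0.06632 ≈ 6.6 percentage points.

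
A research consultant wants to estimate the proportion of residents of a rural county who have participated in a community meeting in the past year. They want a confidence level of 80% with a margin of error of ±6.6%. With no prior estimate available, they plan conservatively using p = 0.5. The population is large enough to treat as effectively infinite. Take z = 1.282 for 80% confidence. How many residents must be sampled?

95

With p = 0.5, p(1−p) = 0.25.
n = z²·p(1−p)/E² = 1.282² × 0.2500 / 0.066² = 1.6435 × 0.2500 / 0.004356 ≈ 94.33.
Rounding up gives n = 95.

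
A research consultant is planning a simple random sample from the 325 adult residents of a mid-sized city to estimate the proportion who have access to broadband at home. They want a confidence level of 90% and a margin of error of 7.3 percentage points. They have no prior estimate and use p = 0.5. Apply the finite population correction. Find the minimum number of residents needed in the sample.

92

For 90% confidence, z = 1.64.
Unadjusted: n₀ = 1.64² × 0.50 × 0.50 / 0.073² ≈ 126.18, so n₀ = 127.
Finite population correction with N = 325: n = n₀ / (1 + (n₀−1)/N) = 127 / (1 + 126/325) = 127 / 1.3877 ≈ 91.52.
Rounding up, n = 92.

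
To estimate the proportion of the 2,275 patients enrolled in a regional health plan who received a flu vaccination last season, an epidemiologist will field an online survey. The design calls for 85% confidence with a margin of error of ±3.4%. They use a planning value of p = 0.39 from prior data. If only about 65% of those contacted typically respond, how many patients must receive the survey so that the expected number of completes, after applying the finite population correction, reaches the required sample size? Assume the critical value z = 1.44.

Completed interviews needed (unadjusted): n₀ = 1.44² × 0.2379 / 0.034² ≈ 426.74 → 427.
FPC for N = 2,275: n = 427 / (1 + 426/2275) = 427 / 1.1873 ≈ 359.65 → 360.
At a 65% response rate, contacts needed = 360 / 0.65 ≈ 553.85 → 554.

554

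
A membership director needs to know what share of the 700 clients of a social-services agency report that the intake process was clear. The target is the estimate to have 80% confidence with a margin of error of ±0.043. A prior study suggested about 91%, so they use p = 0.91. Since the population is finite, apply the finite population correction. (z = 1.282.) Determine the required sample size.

67

Unadjusted: n₀ = 1.282² × 0.91 × 0.09 / 0.043² ≈ 72.80, so n₀ = 73.
Finite population correction with N = 700: n = n₀ / (1 + (n₀−1)/N) = 73 / (1 + 72/700) = 73 / 1.1029 ≈ 66.19.
Rounding up, n = 67.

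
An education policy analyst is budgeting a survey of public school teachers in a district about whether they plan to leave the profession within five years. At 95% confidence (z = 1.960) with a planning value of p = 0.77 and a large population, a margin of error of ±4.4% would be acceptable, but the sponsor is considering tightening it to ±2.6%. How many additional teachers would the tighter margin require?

655

At ±4.4%: n = 1.960² × 0.1771 / 0.044² ≈ 351.42 → 352.
At ±2.6%: n = 1.960² × 0.1771 / 0.026² ≈ 1006.43 → 1007.
Additional respondents: 1007 − 352 = 655.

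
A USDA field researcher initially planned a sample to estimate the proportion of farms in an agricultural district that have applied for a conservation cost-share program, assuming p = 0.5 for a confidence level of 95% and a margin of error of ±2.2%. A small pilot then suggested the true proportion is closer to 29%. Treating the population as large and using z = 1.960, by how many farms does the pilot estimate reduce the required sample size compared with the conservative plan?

Conservative (p = 0.5): n = 1.960² × 0.25 / 0.022² ≈ 1984.30 → 1985.
Using p = 0.29: p(1−p) = 0.2059, so n = 1.960² × 0.2059 / 0.022² ≈ 1634.27 → 1635.
Reduction: 1985 − 1635 = 350.

350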